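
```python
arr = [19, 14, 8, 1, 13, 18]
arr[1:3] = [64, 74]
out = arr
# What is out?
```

arr starts as [19, 14, 8, 1, 13, 18] (length 6). The slice arr[1:3] covers indices [1, 2] with values [14, 8]. Replacing that slice with [64, 74] (same length) produces [19, 64, 74, 1, 13, 18].

[19, 64, 74, 1, 13, 18]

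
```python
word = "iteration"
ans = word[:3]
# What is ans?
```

word has length 9. The slice word[:3] selects indices [0, 1, 2] (0->'i', 1->'t', 2->'e'), giving 'ite'.

'ite'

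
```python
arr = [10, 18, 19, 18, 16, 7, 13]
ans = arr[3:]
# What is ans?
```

arr has length 7. The slice arr[3:] selects indices [3, 4, 5, 6] (3->18, 4->16, 5->7, 6->13), giving [18, 16, 7, 13].

[18, 16, 7, 13]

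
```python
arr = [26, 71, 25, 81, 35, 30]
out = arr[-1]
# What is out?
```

arr has length 6. Negative index -1 maps to positive index 6 + (-1) = 5. arr[5] = 30.

30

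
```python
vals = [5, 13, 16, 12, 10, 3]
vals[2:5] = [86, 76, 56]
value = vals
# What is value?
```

vals starts as [5, 13, 16, 12, 10, 3] (length 6). The slice vals[2:5] covers indices [2, 3, 4] with values [16, 12, 10]. Replacing that slice with [86, 76, 56] (same length) produces [5, 13, 86, 76, 56, 3].

[5, 13, 86, 76, 56, 3]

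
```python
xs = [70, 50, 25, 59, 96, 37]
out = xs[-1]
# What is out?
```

xs has length 6. Negative index -1 maps to positive index 6 + (-1) = 5. xs[5] = 37.

37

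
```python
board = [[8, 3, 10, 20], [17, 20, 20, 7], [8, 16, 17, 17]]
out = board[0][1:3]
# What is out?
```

board[0] = [8, 3, 10, 20]. board[0] has length 4. The slice board[0][1:3] selects indices [1, 2] (1->3, 2->10), giving [3, 10].

[3, 10]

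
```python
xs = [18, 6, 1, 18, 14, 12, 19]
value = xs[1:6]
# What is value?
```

xs has length 7. The slice xs[1:6] selects indices [1, 2, 3, 4, 5] (1->6, 2->1, 3->18, 4->14, 5->12), giving [6, 1, 18, 14, 12].

[6, 1, 18, 14, 12]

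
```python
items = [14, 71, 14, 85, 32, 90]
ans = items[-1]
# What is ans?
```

items has length 6. Negative index -1 maps to positive index 6 + (-1) = 5. items[5] = 90.

90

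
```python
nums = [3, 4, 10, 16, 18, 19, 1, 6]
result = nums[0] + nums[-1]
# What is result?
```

nums has length 8. nums[0] = 3.
nums has length 8. Negative index -1 maps to positive index 8 + (-1) = 7. nums[7] = 6.
Sum: 3 + 6 = 9.

9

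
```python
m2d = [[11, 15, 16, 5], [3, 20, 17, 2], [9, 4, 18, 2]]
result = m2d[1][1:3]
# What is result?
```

m2d[1] = [3, 20, 17, 2]. m2d[1] has length 4. The slice m2d[1][1:3] selects indices [1, 2] (1->20, 2->17), giving [20, 17].

[20, 17]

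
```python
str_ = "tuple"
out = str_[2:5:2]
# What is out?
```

str_ has length 5. The slice str_[2:5:2] selects indices [2, 4] (2->'p', 4->'e'), giving 'pe'.

'pe'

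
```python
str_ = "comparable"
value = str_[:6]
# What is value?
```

str_ has length 10. The slice str_[:6] selects indices [0, 1, 2, 3, 4, 5] (0->'c', 1->'o', 2->'m', 3->'p', 4->'a', 5->'r'), giving 'compar'.

'compar'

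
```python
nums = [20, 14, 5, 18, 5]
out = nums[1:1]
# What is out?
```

nums has length 5. The slice nums[1:1] resolves to an empty index range, so the result is [].

[]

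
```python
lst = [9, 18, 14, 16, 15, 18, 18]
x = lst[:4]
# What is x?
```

lst has length 7. The slice lst[:4] selects indices [0, 1, 2, 3] (0->9, 1->18, 2->14, 3->16), giving [9, 18, 14, 16].

[9, 18, 14, 16]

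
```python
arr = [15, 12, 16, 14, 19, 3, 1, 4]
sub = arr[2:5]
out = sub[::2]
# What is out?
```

arr has length 8. The slice arr[2:5] selects indices [2, 3, 4] (2->16, 3->14, 4->19), giving [16, 14, 19]. So sub = [16, 14, 19]. sub has length 3. The slice sub[::2] selects indices [0, 2] (0->16, 2->19), giving [16, 19].

[16, 19]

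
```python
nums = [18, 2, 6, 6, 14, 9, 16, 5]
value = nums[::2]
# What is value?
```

nums has length 8. The slice nums[::2] selects indices [0, 2, 4, 6] (0->18, 2->6, 4->14, 6->16), giving [18, 6, 14, 16].

[18, 6, 14, 16]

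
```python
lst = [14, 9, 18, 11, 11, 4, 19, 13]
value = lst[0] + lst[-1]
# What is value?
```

lst has length 8. lst[0] = 14.
lst has length 8. Negative index -1 maps to positive index 8 + (-1) = 7. lst[7] = 13.
Sum: 14 + 13 = 27.

27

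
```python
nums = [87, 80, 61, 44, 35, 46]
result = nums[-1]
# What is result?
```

nums has length 6. Negative index -1 maps to positive index 6 + (-1) = 5. nums[5] = 46.

46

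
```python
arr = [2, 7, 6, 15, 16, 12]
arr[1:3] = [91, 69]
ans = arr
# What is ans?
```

arr starts as [2, 7, 6, 15, 16, 12] (length 6). The slice arr[1:3] covers indices [1, 2] with values [7, 6]. Replacing that slice with [91, 69] (same length) produces [2, 91, 69, 15, 16, 12].

[2, 91, 69, 15, 16, 12]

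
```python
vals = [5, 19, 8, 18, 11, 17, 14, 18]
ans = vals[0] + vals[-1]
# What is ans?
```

vals has length 8. vals[0] = 5.
vals has length 8. Negative index -1 maps to positive index 8 + (-1) = 7. vals[7] = 18.
Sum: 5 + 18 = 23.

23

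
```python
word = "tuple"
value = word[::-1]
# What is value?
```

word has length 5. The slice word[::-1] selects indices [4, 3, 2, 1, 0] (4->'e', 3->'l', 2->'p', 1->'u', 0->'t'), giving 'elput'.

'elput'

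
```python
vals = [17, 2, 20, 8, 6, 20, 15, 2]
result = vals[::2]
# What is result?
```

vals has length 8. The slice vals[::2] selects indices [0, 2, 4, 6] (0->17, 2->20, 4->6, 6->15), giving [17, 20, 6, 15].

[17, 20, 6, 15]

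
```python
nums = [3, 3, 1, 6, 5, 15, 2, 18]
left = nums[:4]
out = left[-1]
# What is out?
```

nums has length 8. The slice nums[:4] selects indices [0, 1, 2, 3] (0->3, 1->3, 2->1, 3->6), giving [3, 3, 1, 6]. So left = [3, 3, 1, 6]. Then left[-1] = 6.

6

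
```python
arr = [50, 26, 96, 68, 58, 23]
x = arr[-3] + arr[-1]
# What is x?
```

arr has length 6. Negative index -3 maps to positive index 6 + (-3) = 3. arr[3] = 68.
arr has length 6. Negative index -1 maps to positive index 6 + (-1) = 5. arr[5] = 23.
Sum: 68 + 23 = 91.

91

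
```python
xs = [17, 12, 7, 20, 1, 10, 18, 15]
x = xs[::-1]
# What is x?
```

xs has length 8. The slice xs[::-1] selects indices [7, 6, 5, 4, 3, 2, 1, 0] (7->15, 6->18, 5->10, 4->1, 3->20, 2->7, 1->12, 0->17), giving [15, 18, 10, 1, 20, 7, 12, 17].

[15, 18, 10, 1, 20, 7, 12, 17]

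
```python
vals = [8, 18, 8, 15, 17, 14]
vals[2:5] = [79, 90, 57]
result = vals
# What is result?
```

vals starts as [8, 18, 8, 15, 17, 14] (length 6). The slice vals[2:5] covers indices [2, 3, 4] with values [8, 15, 17]. Replacing that slice with [79, 90, 57] (same length) produces [8, 18, 79, 90, 57, 14].

[8, 18, 79, 90, 57, 14]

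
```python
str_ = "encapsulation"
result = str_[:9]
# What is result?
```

str_ has length 13. The slice str_[:9] selects indices [0, 1, 2, 3, 4, 5, 6, 7, 8] (0->'e', 1->'n', 2->'c', 3->'a', 4->'p', 5->'s', 6->'u', 7->'l', 8->'a'), giving 'encapsula'.

'encapsula'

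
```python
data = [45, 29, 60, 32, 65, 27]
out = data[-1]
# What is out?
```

data has length 6. Negative index -1 maps to positive index 6 + (-1) = 5. data[5] = 27.

27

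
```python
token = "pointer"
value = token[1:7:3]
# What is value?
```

token has length 7. The slice token[1:7:3] selects indices [1, 4] (1->'o', 4->'t'), giving 'ot'.

'ot'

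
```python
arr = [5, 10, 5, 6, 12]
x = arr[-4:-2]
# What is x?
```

arr has length 5. The slice arr[-4:-2] selects indices [1, 2] (1->10, 2->5), giving [10, 5].

[10, 5]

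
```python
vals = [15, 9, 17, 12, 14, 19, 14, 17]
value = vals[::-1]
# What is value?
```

vals has length 8. The slice vals[::-1] selects indices [7, 6, 5, 4, 3, 2, 1, 0] (7->17, 6->14, 5->19, 4->14, 3->12, 2->17, 1->9, 0->15), giving [17, 14, 19, 14, 12, 17, 9, 15].

[17, 14, 19, 14, 12, 17, 9, 15]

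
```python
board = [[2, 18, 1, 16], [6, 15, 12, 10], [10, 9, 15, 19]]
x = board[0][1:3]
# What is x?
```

board[0] = [2, 18, 1, 16]. board[0] has length 4. The slice board[0][1:3] selects indices [1, 2] (1->18, 2->1), giving [18, 1].

[18, 1]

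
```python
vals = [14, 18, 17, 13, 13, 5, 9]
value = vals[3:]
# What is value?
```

vals has length 7. The slice vals[3:] selects indices [3, 4, 5, 6] (3->13, 4->13, 5->5, 6->9), giving [13, 13, 5, 9].

[13, 13, 5, 9]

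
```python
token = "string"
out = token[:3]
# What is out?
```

token has length 6. The slice token[:3] selects indices [0, 1, 2] (0->'s', 1->'t', 2->'r'), giving 'str'.

'str'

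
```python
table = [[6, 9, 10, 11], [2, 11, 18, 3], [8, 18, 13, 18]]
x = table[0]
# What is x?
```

table has 3 rows. Row 0 is [6, 9, 10, 11].

[6, 9, 10, 11]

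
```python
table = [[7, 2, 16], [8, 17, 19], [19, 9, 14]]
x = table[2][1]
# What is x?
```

table[2] = [19, 9, 14]. Taking column 1 of that row yields 9.

9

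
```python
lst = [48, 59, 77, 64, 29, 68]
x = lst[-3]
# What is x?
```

lst has length 6. Negative index -3 maps to positive index 6 + (-3) = 3. lst[3] = 64.

64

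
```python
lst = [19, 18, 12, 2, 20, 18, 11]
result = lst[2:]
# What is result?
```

lst has length 7. The slice lst[2:] selects indices [2, 3, 4, 5, 6] (2->12, 3->2, 4->20, 5->18, 6->11), giving [12, 2, 20, 18, 11].

[12, 2, 20, 18, 11]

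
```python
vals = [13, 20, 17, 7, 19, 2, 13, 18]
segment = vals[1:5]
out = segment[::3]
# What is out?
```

vals has length 8. The slice vals[1:5] selects indices [1, 2, 3, 4] (1->20, 2->17, 3->7, 4->19), giving [20, 17, 7, 19]. So segment = [20, 17, 7, 19]. segment has length 4. The slice segment[::3] selects indices [0, 3] (0->20, 3->19), giving [20, 19].

[20, 19]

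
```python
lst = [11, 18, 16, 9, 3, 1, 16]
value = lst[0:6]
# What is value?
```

lst has length 7. The slice lst[0:6] selects indices [0, 1, 2, 3, 4, 5] (0->11, 1->18, 2->16, 3->9, 4->3, 5->1), giving [11, 18, 16, 9, 3, 1].

[11, 18, 16, 9, 3, 1]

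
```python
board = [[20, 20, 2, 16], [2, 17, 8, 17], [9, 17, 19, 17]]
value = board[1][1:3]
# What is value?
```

board[1] = [2, 17, 8, 17]. board[1] has length 4. The slice board[1][1:3] selects indices [1, 2] (1->17, 2->8), giving [17, 8].

[17, 8]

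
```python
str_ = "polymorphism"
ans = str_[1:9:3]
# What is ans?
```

str_ has length 12. The slice str_[1:9:3] selects indices [1, 4, 7] (1->'o', 4->'m', 7->'p'), giving 'omp'.

'omp'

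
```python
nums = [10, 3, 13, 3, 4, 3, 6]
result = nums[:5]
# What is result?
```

nums has length 7. The slice nums[:5] selects indices [0, 1, 2, 3, 4] (0->10, 1->3, 2->13, 3->3, 4->4), giving [10, 3, 13, 3, 4].

[10, 3, 13, 3, 4]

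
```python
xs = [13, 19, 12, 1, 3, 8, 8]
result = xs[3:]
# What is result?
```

xs has length 7. The slice xs[3:] selects indices [3, 4, 5, 6] (3->1, 4->3, 5->8, 6->8), giving [1, 3, 8, 8].

[1, 3, 8, 8]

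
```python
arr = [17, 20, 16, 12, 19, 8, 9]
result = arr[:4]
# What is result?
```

arr has length 7. The slice arr[:4] selects indices [0, 1, 2, 3] (0->17, 1->20, 2->16, 3->12), giving [17, 20, 16, 12].

[17, 20, 16, 12]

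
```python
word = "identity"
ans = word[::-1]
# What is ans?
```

word has length 8. The slice word[::-1] selects indices [7, 6, 5, 4, 3, 2, 1, 0] (7->'y', 6->'t', 5->'i', 4->'t', 3->'n', 2->'e', 1->'d', 0->'i'), giving 'ytitnedi'.

'ytitnedi'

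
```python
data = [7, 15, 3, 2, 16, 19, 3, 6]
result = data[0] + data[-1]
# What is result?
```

data has length 8. data[0] = 7.
data has length 8. Negative index -1 maps to positive index 8 + (-1) = 7. data[7] = 6.
Sum: 7 + 6 = 13.

13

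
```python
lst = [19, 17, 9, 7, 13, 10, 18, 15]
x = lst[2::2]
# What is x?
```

lst has length 8. The slice lst[2::2] selects indices [2, 4, 6] (2->9, 4->13, 6->18), giving [9, 13, 18].

[9, 13, 18]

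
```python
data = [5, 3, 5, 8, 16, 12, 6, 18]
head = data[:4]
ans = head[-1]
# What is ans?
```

data has length 8. The slice data[:4] selects indices [0, 1, 2, 3] (0->5, 1->3, 2->5, 3->8), giving [5, 3, 5, 8]. So head = [5, 3, 5, 8]. Then head[-1] = 8.

8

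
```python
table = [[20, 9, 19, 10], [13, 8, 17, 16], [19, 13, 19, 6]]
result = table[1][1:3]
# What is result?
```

table[1] = [13, 8, 17, 16]. table[1] has length 4. The slice table[1][1:3] selects indices [1, 2] (1->8, 2->17), giving [8, 17].

[8, 17]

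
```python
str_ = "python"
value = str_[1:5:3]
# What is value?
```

str_ has length 6. The slice str_[1:5:3] selects indices [1, 4] (1->'y', 4->'o'), giving 'yo'.

'yo'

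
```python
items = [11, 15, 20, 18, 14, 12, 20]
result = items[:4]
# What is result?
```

items has length 7. The slice items[:4] selects indices [0, 1, 2, 3] (0->11, 1->15, 2->20, 3->18), giving [11, 15, 20, 18].

[11, 15, 20, 18]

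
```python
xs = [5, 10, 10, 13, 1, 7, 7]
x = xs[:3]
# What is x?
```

xs has length 7. The slice xs[:3] selects indices [0, 1, 2] (0->5, 1->10, 2->10), giving [5, 10, 10].

[5, 10, 10]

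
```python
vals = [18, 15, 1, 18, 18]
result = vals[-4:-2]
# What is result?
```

vals has length 5. The slice vals[-4:-2] selects indices [1, 2] (1->15, 2->1), giving [15, 1].

[15, 1]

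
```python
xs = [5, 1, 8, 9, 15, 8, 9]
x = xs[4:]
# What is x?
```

xs has length 7. The slice xs[4:] selects indices [4, 5, 6] (4->15, 5->8, 6->9), giving [15, 8, 9].

[15, 8, 9]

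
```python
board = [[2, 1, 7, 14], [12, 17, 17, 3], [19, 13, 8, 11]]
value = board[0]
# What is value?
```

board has 3 rows. Row 0 is [2, 1, 7, 14].

[2, 1, 7, 14]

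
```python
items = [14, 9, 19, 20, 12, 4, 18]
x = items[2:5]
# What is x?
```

items has length 7. The slice items[2:5] selects indices [2, 3, 4] (2->19, 3->20, 4->12), giving [19, 20, 12].

[19, 20, 12]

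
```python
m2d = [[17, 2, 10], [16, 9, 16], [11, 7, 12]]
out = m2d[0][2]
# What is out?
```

m2d[0] = [17, 2, 10]. Taking column 2 of that row yields 10.

10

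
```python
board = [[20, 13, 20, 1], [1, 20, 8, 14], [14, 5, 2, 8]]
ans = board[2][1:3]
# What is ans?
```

board[2] = [14, 5, 2, 8]. board[2] has length 4. The slice board[2][1:3] selects indices [1, 2] (1->5, 2->2), giving [5, 2].

[5, 2]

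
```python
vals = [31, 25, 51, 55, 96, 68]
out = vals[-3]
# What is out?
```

vals has length 6. Negative index -3 maps to positive index 6 + (-3) = 3. vals[3] = 55.

55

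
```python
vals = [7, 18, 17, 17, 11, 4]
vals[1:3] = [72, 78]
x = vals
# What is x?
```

vals starts as [7, 18, 17, 17, 11, 4] (length 6). The slice vals[1:3] covers indices [1, 2] with values [18, 17]. Replacing that slice with [72, 78] (same length) produces [7, 72, 78, 17, 11, 4].

[7, 72, 78, 17, 11, 4]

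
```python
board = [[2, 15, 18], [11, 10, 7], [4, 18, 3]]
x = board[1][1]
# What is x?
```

board[1] = [11, 10, 7]. Taking column 1 of that row yields 10.

10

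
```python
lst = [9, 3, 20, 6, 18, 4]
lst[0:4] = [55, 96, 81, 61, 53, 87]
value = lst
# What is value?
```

lst starts as [9, 3, 20, 6, 18, 4] (length 6). The slice lst[0:4] covers indices [0, 1, 2, 3] with values [9, 3, 20, 6]. Replacing that slice with [55, 96, 81, 61, 53, 87] (different length) produces [55, 96, 81, 61, 53, 87, 18, 4].

[55, 96, 81, 61, 53, 87, 18, 4]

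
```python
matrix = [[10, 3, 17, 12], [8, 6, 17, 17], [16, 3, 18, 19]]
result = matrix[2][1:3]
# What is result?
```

matrix[2] = [16, 3, 18, 19]. matrix[2] has length 4. The slice matrix[2][1:3] selects indices [1, 2] (1->3, 2->18), giving [3, 18].

[3, 18]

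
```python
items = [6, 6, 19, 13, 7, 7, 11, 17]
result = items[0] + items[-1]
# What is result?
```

items has length 8. items[0] = 6.
items has length 8. Negative index -1 maps to positive index 8 + (-1) = 7. items[7] = 17.
Sum: 6 + 17 = 23.

23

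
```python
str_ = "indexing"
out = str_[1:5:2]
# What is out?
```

str_ has length 8. The slice str_[1:5:2] selects indices [1, 3] (1->'n', 3->'e'), giving 'ne'.

'ne'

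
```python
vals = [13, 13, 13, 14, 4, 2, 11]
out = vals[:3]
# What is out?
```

vals has length 7. The slice vals[:3] selects indices [0, 1, 2] (0->13, 1->13, 2->13), giving [13, 13, 13].

[13, 13, 13]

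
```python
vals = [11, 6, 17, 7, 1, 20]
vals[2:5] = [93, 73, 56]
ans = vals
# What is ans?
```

vals starts as [11, 6, 17, 7, 1, 20] (length 6). The slice vals[2:5] covers indices [2, 3, 4] with values [17, 7, 1]. Replacing that slice with [93, 73, 56] (same length) produces [11, 6, 93, 73, 56, 20].

[11, 6, 93, 73, 56, 20]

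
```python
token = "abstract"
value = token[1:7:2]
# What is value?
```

token has length 8. The slice token[1:7:2] selects indices [1, 3, 5] (1->'b', 3->'t', 5->'a'), giving 'bta'.

'bta'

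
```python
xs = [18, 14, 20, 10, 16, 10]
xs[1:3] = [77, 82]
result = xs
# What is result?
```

xs starts as [18, 14, 20, 10, 16, 10] (length 6). The slice xs[1:3] covers indices [1, 2] with values [14, 20]. Replacing that slice with [77, 82] (same length) produces [18, 77, 82, 10, 16, 10].

[18, 77, 82, 10, 16, 10]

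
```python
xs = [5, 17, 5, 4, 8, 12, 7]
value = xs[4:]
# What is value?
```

xs has length 7. The slice xs[4:] selects indices [4, 5, 6] (4->8, 5->12, 6->7), giving [8, 12, 7].

[8, 12, 7]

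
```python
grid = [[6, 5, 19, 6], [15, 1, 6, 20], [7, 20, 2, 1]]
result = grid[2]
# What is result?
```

grid has 3 rows. Row 2 is [7, 20, 2, 1].

[7, 20, 2, 1]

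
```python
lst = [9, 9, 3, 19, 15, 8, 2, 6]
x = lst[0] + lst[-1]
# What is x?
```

lst has length 8. lst[0] = 9.
lst has length 8. Negative index -1 maps to positive index 8 + (-1) = 7. lst[7] = 6.
Sum: 9 + 6 = 15.

15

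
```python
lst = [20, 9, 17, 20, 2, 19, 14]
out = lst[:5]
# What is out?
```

lst has length 7. The slice lst[:5] selects indices [0, 1, 2, 3, 4] (0->20, 1->9, 2->17, 3->20, 4->2), giving [20, 9, 17, 20, 2].

[20, 9, 17, 20, 2]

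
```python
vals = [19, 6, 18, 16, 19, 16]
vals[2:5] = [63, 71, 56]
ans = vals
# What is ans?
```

vals starts as [19, 6, 18, 16, 19, 16] (length 6). The slice vals[2:5] covers indices [2, 3, 4] with values [18, 16, 19]. Replacing that slice with [63, 71, 56] (same length) produces [19, 6, 63, 71, 56, 16].

[19, 6, 63, 71, 56, 16]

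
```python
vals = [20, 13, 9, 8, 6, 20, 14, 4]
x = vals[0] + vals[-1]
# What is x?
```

vals has length 8. vals[0] = 20.
vals has length 8. Negative index -1 maps to positive index 8 + (-1) = 7. vals[7] = 4.
Sum: 20 + 4 = 24.

24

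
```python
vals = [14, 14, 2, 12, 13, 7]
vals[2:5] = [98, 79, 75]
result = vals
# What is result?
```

vals starts as [14, 14, 2, 12, 13, 7] (length 6). The slice vals[2:5] covers indices [2, 3, 4] with values [2, 12, 13]. Replacing that slice with [98, 79, 75] (same length) produces [14, 14, 98, 79, 75, 7].

[14, 14, 98, 79, 75, 7]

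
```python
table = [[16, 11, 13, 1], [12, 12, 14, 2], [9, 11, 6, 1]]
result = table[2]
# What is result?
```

table has 3 rows. Row 2 is [9, 11, 6, 1].

[9, 11, 6, 1]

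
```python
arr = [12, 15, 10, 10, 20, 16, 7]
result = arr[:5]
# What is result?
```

arr has length 7. The slice arr[:5] selects indices [0, 1, 2, 3, 4] (0->12, 1->15, 2->10, 3->10, 4->20), giving [12, 15, 10, 10, 20].

[12, 15, 10, 10, 20]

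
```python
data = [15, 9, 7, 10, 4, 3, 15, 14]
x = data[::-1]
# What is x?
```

data has length 8. The slice data[::-1] selects indices [7, 6, 5, 4, 3, 2, 1, 0] (7->14, 6->15, 5->3, 4->4, 3->10, 2->7, 1->9, 0->15), giving [14, 15, 3, 4, 10, 7, 9, 15].

[14, 15, 3, 4, 10, 7, 9, 15]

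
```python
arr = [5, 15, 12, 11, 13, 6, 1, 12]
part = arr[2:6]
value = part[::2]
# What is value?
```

arr has length 8. The slice arr[2:6] selects indices [2, 3, 4, 5] (2->12, 3->11, 4->13, 5->6), giving [12, 11, 13, 6]. So part = [12, 11, 13, 6]. part has length 4. The slice part[::2] selects indices [0, 2] (0->12, 2->13), giving [12, 13].

[12, 13]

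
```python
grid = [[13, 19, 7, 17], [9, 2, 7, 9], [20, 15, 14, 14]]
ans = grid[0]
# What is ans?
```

grid has 3 rows. Row 0 is [13, 19, 7, 17].

[13, 19, 7, 17]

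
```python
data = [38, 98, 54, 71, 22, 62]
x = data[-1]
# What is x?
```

data has length 6. Negative index -1 maps to positive index 6 + (-1) = 5. data[5] = 62.

62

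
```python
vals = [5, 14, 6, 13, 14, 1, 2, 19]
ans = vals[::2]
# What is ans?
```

vals has length 8. The slice vals[::2] selects indices [0, 2, 4, 6] (0->5, 2->6, 4->14, 6->2), giving [5, 6, 14, 2].

[5, 6, 14, 2]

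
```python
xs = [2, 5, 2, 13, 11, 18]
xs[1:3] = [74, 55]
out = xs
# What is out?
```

xs starts as [2, 5, 2, 13, 11, 18] (length 6). The slice xs[1:3] covers indices [1, 2] with values [5, 2]. Replacing that slice with [74, 55] (same length) produces [2, 74, 55, 13, 11, 18].

[2, 74, 55, 13, 11, 18]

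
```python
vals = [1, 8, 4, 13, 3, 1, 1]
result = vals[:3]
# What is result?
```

vals has length 7. The slice vals[:3] selects indices [0, 1, 2] (0->1, 1->8, 2->4), giving [1, 8, 4].

[1, 8, 4]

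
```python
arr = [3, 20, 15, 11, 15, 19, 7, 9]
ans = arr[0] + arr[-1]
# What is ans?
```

arr has length 8. arr[0] = 3.
arr has length 8. Negative index -1 maps to positive index 8 + (-1) = 7. arr[7] = 9.
Sum: 3 + 9 = 12.

12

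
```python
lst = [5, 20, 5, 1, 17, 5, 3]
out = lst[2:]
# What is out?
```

lst has length 7. The slice lst[2:] selects indices [2, 3, 4, 5, 6] (2->5, 3->1, 4->17, 5->5, 6->3), giving [5, 1, 17, 5, 3].

[5, 1, 17, 5, 3]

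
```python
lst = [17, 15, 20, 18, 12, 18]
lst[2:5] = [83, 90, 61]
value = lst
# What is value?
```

lst starts as [17, 15, 20, 18, 12, 18] (length 6). The slice lst[2:5] covers indices [2, 3, 4] with values [20, 18, 12]. Replacing that slice with [83, 90, 61] (same length) produces [17, 15, 83, 90, 61, 18].

[17, 15, 83, 90, 61, 18]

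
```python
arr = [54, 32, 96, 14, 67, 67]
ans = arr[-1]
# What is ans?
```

arr has length 6. Negative index -1 maps to positive index 6 + (-1) = 5. arr[5] = 67.

67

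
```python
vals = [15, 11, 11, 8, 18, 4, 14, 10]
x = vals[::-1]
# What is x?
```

vals has length 8. The slice vals[::-1] selects indices [7, 6, 5, 4, 3, 2, 1, 0] (7->10, 6->14, 5->4, 4->18, 3->8, 2->11, 1->11, 0->15), giving [10, 14, 4, 18, 8, 11, 11, 15].

[10, 14, 4, 18, 8, 11, 11, 15]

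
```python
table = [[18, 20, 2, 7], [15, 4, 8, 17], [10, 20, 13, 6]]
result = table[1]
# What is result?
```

table has 3 rows. Row 1 is [15, 4, 8, 17].

[15, 4, 8, 17]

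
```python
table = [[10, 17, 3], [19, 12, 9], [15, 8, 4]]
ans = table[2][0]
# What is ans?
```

table[2] = [15, 8, 4]. Taking column 0 of that row yields 15.

15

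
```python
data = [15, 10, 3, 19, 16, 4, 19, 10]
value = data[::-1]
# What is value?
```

data has length 8. The slice data[::-1] selects indices [7, 6, 5, 4, 3, 2, 1, 0] (7->10, 6->19, 5->4, 4->16, 3->19, 2->3, 1->10, 0->15), giving [10, 19, 4, 16, 19, 3, 10, 15].

[10, 19, 4, 16, 19, 3, 10, 15]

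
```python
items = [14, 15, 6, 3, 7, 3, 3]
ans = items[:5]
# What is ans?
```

items has length 7. The slice items[:5] selects indices [0, 1, 2, 3, 4] (0->14, 1->15, 2->6, 3->3, 4->7), giving [14, 15, 6, 3, 7].

[14, 15, 6, 3, 7]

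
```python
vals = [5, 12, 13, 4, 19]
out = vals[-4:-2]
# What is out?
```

vals has length 5. The slice vals[-4:-2] selects indices [1, 2] (1->12, 2->13), giving [12, 13].

[12, 13]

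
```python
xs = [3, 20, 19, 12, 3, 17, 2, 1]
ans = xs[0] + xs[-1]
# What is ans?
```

xs has length 8. xs[0] = 3.
xs has length 8. Negative index -1 maps to positive index 8 + (-1) = 7. xs[7] = 1.
Sum: 3 + 1 = 4.

4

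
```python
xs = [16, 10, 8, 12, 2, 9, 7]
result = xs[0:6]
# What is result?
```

xs has length 7. The slice xs[0:6] selects indices [0, 1, 2, 3, 4, 5] (0->16, 1->10, 2->8, 3->12, 4->2, 5->9), giving [16, 10, 8, 12, 2, 9].

[16, 10, 8, 12, 2, 9]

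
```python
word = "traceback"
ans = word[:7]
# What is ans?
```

word has length 9. The slice word[:7] selects indices [0, 1, 2, 3, 4, 5, 6] (0->'t', 1->'r', 2->'a', 3->'c', 4->'e', 5->'b', 6->'a'), giving 'traceba'.

'traceba'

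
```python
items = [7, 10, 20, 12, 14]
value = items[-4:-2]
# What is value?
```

items has length 5. The slice items[-4:-2] selects indices [1, 2] (1->10, 2->20), giving [10, 20].

[10, 20]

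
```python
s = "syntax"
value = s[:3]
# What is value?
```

s has length 6. The slice s[:3] selects indices [0, 1, 2] (0->'s', 1->'y', 2->'n'), giving 'syn'.

'syn'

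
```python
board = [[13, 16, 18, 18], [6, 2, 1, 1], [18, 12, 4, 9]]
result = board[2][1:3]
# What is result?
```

board[2] = [18, 12, 4, 9]. board[2] has length 4. The slice board[2][1:3] selects indices [1, 2] (1->12, 2->4), giving [12, 4].

[12, 4]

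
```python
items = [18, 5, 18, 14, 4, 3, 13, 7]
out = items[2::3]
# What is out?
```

items has length 8. The slice items[2::3] selects indices [2, 5] (2->18, 5->3), giving [18, 3].

[18, 3]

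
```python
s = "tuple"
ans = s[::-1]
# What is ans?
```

s has length 5. The slice s[::-1] selects indices [4, 3, 2, 1, 0] (4->'e', 3->'l', 2->'p', 1->'u', 0->'t'), giving 'elput'.

'elput'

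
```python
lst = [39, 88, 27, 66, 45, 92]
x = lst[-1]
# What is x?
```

lst has length 6. Negative index -1 maps to positive index 6 + (-1) = 5. lst[5] = 92.

92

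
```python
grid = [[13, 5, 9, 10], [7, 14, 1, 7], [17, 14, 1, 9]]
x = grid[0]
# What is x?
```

grid has 3 rows. Row 0 is [13, 5, 9, 10].

[13, 5, 9, 10]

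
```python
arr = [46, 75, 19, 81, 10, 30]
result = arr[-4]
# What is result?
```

arr has length 6. Negative index -4 maps to positive index 6 + (-4) = 2. arr[2] = 19.

19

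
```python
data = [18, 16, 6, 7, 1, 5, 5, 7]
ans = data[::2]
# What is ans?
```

data has length 8. The slice data[::2] selects indices [0, 2, 4, 6] (0->18, 2->6, 4->1, 6->5), giving [18, 6, 1, 5].

[18, 6, 1, 5]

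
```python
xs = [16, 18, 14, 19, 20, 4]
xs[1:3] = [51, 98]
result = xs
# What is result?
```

xs starts as [16, 18, 14, 19, 20, 4] (length 6). The slice xs[1:3] covers indices [1, 2] with values [18, 14]. Replacing that slice with [51, 98] (same length) produces [16, 51, 98, 19, 20, 4].

[16, 51, 98, 19, 20, 4]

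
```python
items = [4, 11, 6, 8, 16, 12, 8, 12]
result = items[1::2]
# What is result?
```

items has length 8. The slice items[1::2] selects indices [1, 3, 5, 7] (1->11, 3->8, 5->12, 7->12), giving [11, 8, 12, 12].

[11, 8, 12, 12]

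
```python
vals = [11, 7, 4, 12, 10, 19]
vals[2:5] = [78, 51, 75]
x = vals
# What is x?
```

vals starts as [11, 7, 4, 12, 10, 19] (length 6). The slice vals[2:5] covers indices [2, 3, 4] with values [4, 12, 10]. Replacing that slice with [78, 51, 75] (same length) produces [11, 7, 78, 51, 75, 19].

[11, 7, 78, 51, 75, 19]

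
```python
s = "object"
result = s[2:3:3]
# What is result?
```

s has length 6. The slice s[2:3:3] selects indices [2] (2->'j'), giving 'j'.

'j'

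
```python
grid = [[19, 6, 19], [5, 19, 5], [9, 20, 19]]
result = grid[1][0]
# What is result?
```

grid[1] = [5, 19, 5]. Taking column 0 of that row yields 5.

5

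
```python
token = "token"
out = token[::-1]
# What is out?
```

token has length 5. The slice token[::-1] selects indices [4, 3, 2, 1, 0] (4->'n', 3->'e', 2->'k', 1->'o', 0->'t'), giving 'nekot'.

'nekot'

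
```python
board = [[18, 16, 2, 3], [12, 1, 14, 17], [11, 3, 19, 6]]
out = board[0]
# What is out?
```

board has 3 rows. Row 0 is [18, 16, 2, 3].

[18, 16, 2, 3]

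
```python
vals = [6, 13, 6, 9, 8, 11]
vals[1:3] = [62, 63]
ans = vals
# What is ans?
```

vals starts as [6, 13, 6, 9, 8, 11] (length 6). The slice vals[1:3] covers indices [1, 2] with values [13, 6]. Replacing that slice with [62, 63] (same length) produces [6, 62, 63, 9, 8, 11].

[6, 62, 63, 9, 8, 11]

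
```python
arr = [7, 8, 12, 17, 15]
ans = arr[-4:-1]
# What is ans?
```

arr has length 5. The slice arr[-4:-1] selects indices [1, 2, 3] (1->8, 2->12, 3->17), giving [8, 12, 17].

[8, 12, 17]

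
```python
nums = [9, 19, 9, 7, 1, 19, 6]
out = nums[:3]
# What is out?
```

nums has length 7. The slice nums[:3] selects indices [0, 1, 2] (0->9, 1->19, 2->9), giving [9, 19, 9].

[9, 19, 9]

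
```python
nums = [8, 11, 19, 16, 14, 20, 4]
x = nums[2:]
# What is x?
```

nums has length 7. The slice nums[2:] selects indices [2, 3, 4, 5, 6] (2->19, 3->16, 4->14, 5->20, 6->4), giving [19, 16, 14, 20, 4].

[19, 16, 14, 20, 4]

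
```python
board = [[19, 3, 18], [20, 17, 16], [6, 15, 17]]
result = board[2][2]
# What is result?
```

board[2] = [6, 15, 17]. Taking column 2 of that row yields 17.

17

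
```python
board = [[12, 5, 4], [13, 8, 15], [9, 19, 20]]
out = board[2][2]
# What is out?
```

board[2] = [9, 19, 20]. Taking column 2 of that row yields 20.

20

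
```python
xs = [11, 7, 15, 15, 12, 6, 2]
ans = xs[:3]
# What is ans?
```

xs has length 7. The slice xs[:3] selects indices [0, 1, 2] (0->11, 1->7, 2->15), giving [11, 7, 15].

[11, 7, 15]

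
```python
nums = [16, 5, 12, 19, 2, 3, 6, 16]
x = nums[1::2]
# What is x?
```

nums has length 8. The slice nums[1::2] selects indices [1, 3, 5, 7] (1->5, 3->19, 5->3, 7->16), giving [5, 19, 3, 16].

[5, 19, 3, 16]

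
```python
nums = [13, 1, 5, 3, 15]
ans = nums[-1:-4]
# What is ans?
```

nums has length 5. The slice nums[-1:-4] resolves to an empty index range, so the result is [].

[]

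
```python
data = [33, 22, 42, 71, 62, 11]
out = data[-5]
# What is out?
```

data has length 6. Negative index -5 maps to positive index 6 + (-5) = 1. data[1] = 22.

22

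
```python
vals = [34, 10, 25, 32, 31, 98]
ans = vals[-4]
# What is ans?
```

vals has length 6. Negative index -4 maps to positive index 6 + (-4) = 2. vals[2] = 25.

25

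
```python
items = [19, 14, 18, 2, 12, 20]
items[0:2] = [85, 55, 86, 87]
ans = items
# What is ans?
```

items starts as [19, 14, 18, 2, 12, 20] (length 6). The slice items[0:2] covers indices [0, 1] with values [19, 14]. Replacing that slice with [85, 55, 86, 87] (different length) produces [85, 55, 86, 87, 18, 2, 12, 20].

[85, 55, 86, 87, 18, 2, 12, 20]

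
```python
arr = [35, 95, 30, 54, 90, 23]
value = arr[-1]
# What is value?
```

arr has length 6. Negative index -1 maps to positive index 6 + (-1) = 5. arr[5] = 23.

23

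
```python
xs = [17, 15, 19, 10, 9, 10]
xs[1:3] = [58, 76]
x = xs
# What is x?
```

xs starts as [17, 15, 19, 10, 9, 10] (length 6). The slice xs[1:3] covers indices [1, 2] with values [15, 19]. Replacing that slice with [58, 76] (same length) produces [17, 58, 76, 10, 9, 10].

[17, 58, 76, 10, 9, 10]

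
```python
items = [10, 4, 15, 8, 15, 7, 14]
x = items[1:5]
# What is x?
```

items has length 7. The slice items[1:5] selects indices [1, 2, 3, 4] (1->4, 2->15, 3->8, 4->15), giving [4, 15, 8, 15].

[4, 15, 8, 15]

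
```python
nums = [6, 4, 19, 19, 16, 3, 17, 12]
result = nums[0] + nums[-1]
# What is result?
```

nums has length 8. nums[0] = 6.
nums has length 8. Negative index -1 maps to positive index 8 + (-1) = 7. nums[7] = 12.
Sum: 6 + 12 = 18.

18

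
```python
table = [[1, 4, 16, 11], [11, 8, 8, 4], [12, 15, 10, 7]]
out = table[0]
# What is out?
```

table has 3 rows. Row 0 is [1, 4, 16, 11].

[1, 4, 16, 11]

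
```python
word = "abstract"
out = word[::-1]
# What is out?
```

word has length 8. The slice word[::-1] selects indices [7, 6, 5, 4, 3, 2, 1, 0] (7->'t', 6->'c', 5->'a', 4->'r', 3->'t', 2->'s', 1->'b', 0->'a'), giving 'tcartsba'.

'tcartsba'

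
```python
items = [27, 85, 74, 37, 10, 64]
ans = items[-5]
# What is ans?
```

items has length 6. Negative index -5 maps to positive index 6 + (-5) = 1. items[1] = 85.

85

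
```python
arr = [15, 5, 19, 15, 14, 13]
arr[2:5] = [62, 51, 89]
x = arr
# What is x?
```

arr starts as [15, 5, 19, 15, 14, 13] (length 6). The slice arr[2:5] covers indices [2, 3, 4] with values [19, 15, 14]. Replacing that slice with [62, 51, 89] (same length) produces [15, 5, 62, 51, 89, 13].

[15, 5, 62, 51, 89, 13]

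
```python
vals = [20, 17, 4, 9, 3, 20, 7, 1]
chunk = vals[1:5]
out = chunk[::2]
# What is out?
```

vals has length 8. The slice vals[1:5] selects indices [1, 2, 3, 4] (1->17, 2->4, 3->9, 4->3), giving [17, 4, 9, 3]. So chunk = [17, 4, 9, 3]. chunk has length 4. The slice chunk[::2] selects indices [0, 2] (0->17, 2->9), giving [17, 9].

[17, 9]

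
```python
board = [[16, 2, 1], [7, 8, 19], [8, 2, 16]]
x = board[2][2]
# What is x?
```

board[2] = [8, 2, 16]. Taking column 2 of that row yields 16.

16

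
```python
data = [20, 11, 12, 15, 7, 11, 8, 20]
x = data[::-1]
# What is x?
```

data has length 8. The slice data[::-1] selects indices [7, 6, 5, 4, 3, 2, 1, 0] (7->20, 6->8, 5->11, 4->7, 3->15, 2->12, 1->11, 0->20), giving [20, 8, 11, 7, 15, 12, 11, 20].

[20, 8, 11, 7, 15, 12, 11, 20]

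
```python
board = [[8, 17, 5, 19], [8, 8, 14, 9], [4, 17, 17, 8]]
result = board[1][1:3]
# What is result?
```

board[1] = [8, 8, 14, 9]. board[1] has length 4. The slice board[1][1:3] selects indices [1, 2] (1->8, 2->14), giving [8, 14].

[8, 14]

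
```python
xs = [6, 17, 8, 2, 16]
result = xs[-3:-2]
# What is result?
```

xs has length 5. The slice xs[-3:-2] selects indices [2] (2->8), giving [8].

[8]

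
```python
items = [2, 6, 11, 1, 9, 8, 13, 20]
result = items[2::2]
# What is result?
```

items has length 8. The slice items[2::2] selects indices [2, 4, 6] (2->11, 4->9, 6->13), giving [11, 9, 13].

[11, 9, 13]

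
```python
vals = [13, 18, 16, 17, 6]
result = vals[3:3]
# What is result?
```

vals has length 5. The slice vals[3:3] resolves to an empty index range, so the result is [].

[]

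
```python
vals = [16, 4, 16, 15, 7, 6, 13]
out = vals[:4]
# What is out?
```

vals has length 7. The slice vals[:4] selects indices [0, 1, 2, 3] (0->16, 1->4, 2->16, 3->15), giving [16, 4, 16, 15].

[16, 4, 16, 15]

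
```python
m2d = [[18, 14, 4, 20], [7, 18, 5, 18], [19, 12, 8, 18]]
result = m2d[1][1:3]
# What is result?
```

m2d[1] = [7, 18, 5, 18]. m2d[1] has length 4. The slice m2d[1][1:3] selects indices [1, 2] (1->18, 2->5), giving [18, 5].

[18, 5]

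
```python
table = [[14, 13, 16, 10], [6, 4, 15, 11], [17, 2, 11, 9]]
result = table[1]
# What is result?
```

table has 3 rows. Row 1 is [6, 4, 15, 11].

[6, 4, 15, 11]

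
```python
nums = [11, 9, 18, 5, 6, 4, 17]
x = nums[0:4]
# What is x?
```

nums has length 7. The slice nums[0:4] selects indices [0, 1, 2, 3] (0->11, 1->9, 2->18, 3->5), giving [11, 9, 18, 5].

[11, 9, 18, 5]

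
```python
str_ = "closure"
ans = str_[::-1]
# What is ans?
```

str_ has length 7. The slice str_[::-1] selects indices [6, 5, 4, 3, 2, 1, 0] (6->'e', 5->'r', 4->'u', 3->'s', 2->'o', 1->'l', 0->'c'), giving 'erusolc'.

'erusolc'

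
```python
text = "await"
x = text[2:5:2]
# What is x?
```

text has length 5. The slice text[2:5:2] selects indices [2, 4] (2->'a', 4->'t'), giving 'at'.

'at'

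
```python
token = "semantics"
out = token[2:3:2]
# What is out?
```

token has length 9. The slice token[2:3:2] selects indices [2] (2->'m'), giving 'm'.

'm'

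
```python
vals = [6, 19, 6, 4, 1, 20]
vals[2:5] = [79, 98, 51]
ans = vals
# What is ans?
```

vals starts as [6, 19, 6, 4, 1, 20] (length 6). The slice vals[2:5] covers indices [2, 3, 4] with values [6, 4, 1]. Replacing that slice with [79, 98, 51] (same length) produces [6, 19, 79, 98, 51, 20].

[6, 19, 79, 98, 51, 20]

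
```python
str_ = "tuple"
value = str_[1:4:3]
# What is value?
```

str_ has length 5. The slice str_[1:4:3] selects indices [1] (1->'u'), giving 'u'.

'u'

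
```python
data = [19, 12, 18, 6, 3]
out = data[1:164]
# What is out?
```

data has length 5. The slice data[1:164] selects indices [1, 2, 3, 4] (1->12, 2->18, 3->6, 4->3), giving [12, 18, 6, 3].

[12, 18, 6, 3]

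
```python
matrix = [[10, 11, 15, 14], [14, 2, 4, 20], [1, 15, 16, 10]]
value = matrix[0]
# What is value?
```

matrix has 3 rows. Row 0 is [10, 11, 15, 14].

[10, 11, 15, 14]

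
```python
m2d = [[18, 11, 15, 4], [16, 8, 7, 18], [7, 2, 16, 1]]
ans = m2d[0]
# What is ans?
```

m2d has 3 rows. Row 0 is [18, 11, 15, 4].

[18, 11, 15, 4]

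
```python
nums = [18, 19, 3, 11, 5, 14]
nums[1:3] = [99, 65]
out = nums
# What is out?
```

nums starts as [18, 19, 3, 11, 5, 14] (length 6). The slice nums[1:3] covers indices [1, 2] with values [19, 3]. Replacing that slice with [99, 65] (same length) produces [18, 99, 65, 11, 5, 14].

[18, 99, 65, 11, 5, 14]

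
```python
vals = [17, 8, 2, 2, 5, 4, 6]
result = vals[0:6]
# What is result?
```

vals has length 7. The slice vals[0:6] selects indices [0, 1, 2, 3, 4, 5] (0->17, 1->8, 2->2, 3->2, 4->5, 5->4), giving [17, 8, 2, 2, 5, 4].

[17, 8, 2, 2, 5, 4]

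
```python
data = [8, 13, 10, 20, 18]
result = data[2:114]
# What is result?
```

data has length 5. The slice data[2:114] selects indices [2, 3, 4] (2->10, 3->20, 4->18), giving [10, 20, 18].

[10, 20, 18]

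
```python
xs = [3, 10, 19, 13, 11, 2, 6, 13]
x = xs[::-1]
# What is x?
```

xs has length 8. The slice xs[::-1] selects indices [7, 6, 5, 4, 3, 2, 1, 0] (7->13, 6->6, 5->2, 4->11, 3->13, 2->19, 1->10, 0->3), giving [13, 6, 2, 11, 13, 19, 10, 3].

[13, 6, 2, 11, 13, 19, 10, 3]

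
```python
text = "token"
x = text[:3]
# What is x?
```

text has length 5. The slice text[:3] selects indices [0, 1, 2] (0->'t', 1->'o', 2->'k'), giving 'tok'.

'tok'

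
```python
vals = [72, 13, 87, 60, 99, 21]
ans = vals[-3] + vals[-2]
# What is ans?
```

vals has length 6. Negative index -3 maps to positive index 6 + (-3) = 3. vals[3] = 60.
vals has length 6. Negative index -2 maps to positive index 6 + (-2) = 4. vals[4] = 99.
Sum: 60 + 99 = 159.

159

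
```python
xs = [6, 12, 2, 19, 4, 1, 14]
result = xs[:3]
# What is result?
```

xs has length 7. The slice xs[:3] selects indices [0, 1, 2] (0->6, 1->12, 2->2), giving [6, 12, 2].

[6, 12, 2]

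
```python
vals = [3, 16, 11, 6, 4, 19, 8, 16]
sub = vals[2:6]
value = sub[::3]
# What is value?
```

vals has length 8. The slice vals[2:6] selects indices [2, 3, 4, 5] (2->11, 3->6, 4->4, 5->19), giving [11, 6, 4, 19]. So sub = [11, 6, 4, 19]. sub has length 4. The slice sub[::3] selects indices [0, 3] (0->11, 3->19), giving [11, 19].

[11, 19]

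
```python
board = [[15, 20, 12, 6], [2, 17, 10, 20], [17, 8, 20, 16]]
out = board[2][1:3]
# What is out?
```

board[2] = [17, 8, 20, 16]. board[2] has length 4. The slice board[2][1:3] selects indices [1, 2] (1->8, 2->20), giving [8, 20].

[8, 20]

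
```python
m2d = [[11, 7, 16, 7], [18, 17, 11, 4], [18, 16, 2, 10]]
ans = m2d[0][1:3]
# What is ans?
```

m2d[0] = [11, 7, 16, 7]. m2d[0] has length 4. The slice m2d[0][1:3] selects indices [1, 2] (1->7, 2->16), giving [7, 16].

[7, 16]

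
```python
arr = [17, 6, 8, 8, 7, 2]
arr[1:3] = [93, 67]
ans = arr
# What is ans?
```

arr starts as [17, 6, 8, 8, 7, 2] (length 6). The slice arr[1:3] covers indices [1, 2] with values [6, 8]. Replacing that slice with [93, 67] (same length) produces [17, 93, 67, 8, 7, 2].

[17, 93, 67, 8, 7, 2]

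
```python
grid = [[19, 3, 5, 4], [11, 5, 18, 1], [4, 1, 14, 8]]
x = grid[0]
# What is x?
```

grid has 3 rows. Row 0 is [19, 3, 5, 4].

[19, 3, 5, 4]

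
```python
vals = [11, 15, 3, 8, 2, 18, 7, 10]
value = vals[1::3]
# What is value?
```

vals has length 8. The slice vals[1::3] selects indices [1, 4, 7] (1->15, 4->2, 7->10), giving [15, 2, 10].

[15, 2, 10]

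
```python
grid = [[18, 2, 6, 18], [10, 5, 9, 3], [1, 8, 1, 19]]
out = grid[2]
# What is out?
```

grid has 3 rows. Row 2 is [1, 8, 1, 19].

[1, 8, 1, 19]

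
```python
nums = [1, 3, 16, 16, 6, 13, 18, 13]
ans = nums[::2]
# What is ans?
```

nums has length 8. The slice nums[::2] selects indices [0, 2, 4, 6] (0->1, 2->16, 4->6, 6->18), giving [1, 16, 6, 18].

[1, 16, 6, 18]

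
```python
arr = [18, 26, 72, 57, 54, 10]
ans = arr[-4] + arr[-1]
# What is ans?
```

arr has length 6. Negative index -4 maps to positive index 6 + (-4) = 2. arr[2] = 72.
arr has length 6. Negative index -1 maps to positive index 6 + (-1) = 5. arr[5] = 10.
Sum: 72 + 10 = 82.

82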